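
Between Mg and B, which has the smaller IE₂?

Consider each +1 ion: Mg⁺ still has 1 valence electron; B⁺ still has 2 valence electrons.
All are still removing valence electrons, so compare the +1 ions as you would atoms: IE_2 generally rises across a period (higher Z_eff) and falls down a group (larger shell), subject to the usual subshell exceptions.
Valence configurations: Mg⁺ [Ne]3s¹, B⁺ [He]2s².
The numbers (kJ/mol): Mg 1451, B 2427.
So the second ionization energies run Mg < B.

Mg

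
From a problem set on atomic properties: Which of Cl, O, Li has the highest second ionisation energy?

IE_2 is the cost of taking one more electron from the +1 cation: Cl⁺ still has 6 valence electrons; O⁺ still has 5 valence electrons; Li⁺ is the bare [He] core.
Pulling an electron out of a noble-gas core costs far more than removing a remaining valence electron, so Li sits at the high end of IE_2.
Valence configurations: Cl⁺ [Ne]3s²3p⁴, O⁺ [He]2s²2p³.
The numbers (kJ/mol): Cl 2298, O 3388, Li 7298.
Hence IE_2: Cl < O < Li.

Li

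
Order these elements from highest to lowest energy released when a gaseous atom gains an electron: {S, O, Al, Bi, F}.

F > S > O > Bi > Al

O is in period 2, group 16; F is in period 2, group 17; Al is in period 3, group 13; S is in period 3, group 16; Bi is in period 6, group 15.
Adding an electron releases more energy for atoms nearer the top right (short of the noble gases).
Here both period and group differ, so the two effects have to be weighed against each other.
Bi > Al: period and group pull opposite ways; the across-period shift dominates (91 vs 42 kJ/mol).
O > Bi: both effects reinforce here, so O is clearly the higher of the two.
S > O: this pair runs against the simple trend — see the exception note.
F > S: both effects reinforce here, so F is clearly the higher of the two.
Note the exception: S has a higher electron affinity than O, contrary to the simple trend — the compact 2p subshell of O repels the added electron more than S's larger 3p does.
For reference (kJ/mol): O 141, F 328, Al 42, S 200, Bi 91.
So from highest to lowest: F > S > O > Bi > Al.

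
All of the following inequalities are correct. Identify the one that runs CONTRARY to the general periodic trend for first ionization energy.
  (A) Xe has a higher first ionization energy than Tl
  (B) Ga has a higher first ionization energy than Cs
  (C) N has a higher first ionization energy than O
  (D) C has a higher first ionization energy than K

(C)

The general trend: first ionization energy increases across a period and decreases down a group.
(A) Xe (period 5, group 18) vs Tl (period 6, group 13): the stated order agrees with the simple trend.
(B) Ga (period 4, group 13) vs Cs (period 6, group 1): the stated order agrees with the simple trend.
(C) N (period 2, group 15) vs O (period 2, group 16): the stated order contradicts the simple trend.
(D) C (period 2, group 14) vs K (period 4, group 1): the stated order agrees with the simple trend.
The exception is (C): pairing an electron in O's 2p⁴ costs repulsion energy, so O ionizes more easily than half-filled N (2p³).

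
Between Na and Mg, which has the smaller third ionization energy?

IE_3 is the cost of taking one more electron from the +2 cation: Na²⁺ is already 1 electron into the core; Mg²⁺ is the bare [Ne] core.
All of these are removing an electron from a noble-gas core or deeper; the smaller core (lower principal quantum number) is held far more tightly, and within a period the higher nuclear charge binds the same core more tightly.
Tabulated IE_3 (kJ/mol): Na 6910, Mg 7733.
So the third ionization energies run Na < Mg.

Na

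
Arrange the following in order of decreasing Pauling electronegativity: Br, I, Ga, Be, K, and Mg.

Br, I, Ga, Be, Mg, K

Be is in period 2, group 2; Mg is in period 3, group 2; K is in period 4, group 1; Ga is in period 4, group 13; Br is in period 4, group 17; I is in period 5, group 17.
Atoms toward the upper right of the periodic table pull bonding electrons most strongly.
Neither a single period nor a single group — weigh both effects.
Mg > K: relative to K, both the across-period and down-group shifts push Mg's electronegativity up.
Be > Mg: Be sits above Mg in group 2, so the down-group effect alone puts Be higher.
Ga > Be: period and group pull opposite ways; the across-period shift dominates (1.81 vs 1.57).
I > Ga: period and group pull opposite ways; the across-period shift dominates (2.66 vs 1.81).
Br > I: they share group 17; the group trend gives Br the larger value.
For reference (Pauling): Be 1.57, Mg 1.31, K 0.82, Ga 1.81, Br 2.96, I 2.66.
So from highest to lowest: Br > I > Ga > Be > Mg > K.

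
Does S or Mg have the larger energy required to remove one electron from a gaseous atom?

Mg is in period 3, group 2; S is in period 3, group 16.
Across a period the outer electron is held more tightly (higher IE₁); down a group it sits in a higher shell, more shielded, and comes off more easily.
All lie in period 3, so first ionization energy increases left to right.
So S has the larger energy required to remove one electron from a gaseous atom (S > Mg).

S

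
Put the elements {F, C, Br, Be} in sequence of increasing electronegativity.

Be < C < Br < F

Atoms toward the upper right of the periodic table pull bonding electrons most strongly.
Here both period and group differ, so the two effects have to be weighed against each other.
C > Be: C lies to the right of Be in period 2, so the across-period effect alone puts C higher.
Br > C: the two effects oppose for this pair; the across-period effect wins (2.96 vs 2.55).
F > Br: they share group 17; the group trend gives F the larger value.
Tabulated electronegativity (Pauling): Be 1.57, C 2.55, F 3.98, Br 2.96.
So from lowest to highest: Be < C < Br < F.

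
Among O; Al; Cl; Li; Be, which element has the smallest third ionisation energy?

Al

After 2 electrons have been removed, what remains? O²⁺ still has 4 valence electrons; Al²⁺ still has 1 valence electron; Cl²⁺ still has 5 valence electrons; Li²⁺ is already 1 electron into the core; Be²⁺ is the bare [He] core.
Core electrons are held far more tightly than valence electrons, so Li and Be top the IE_3 order.
Valence configurations: O²⁺ [He]2s²2p², Al²⁺ [Ne]3s¹, Cl²⁺ [Ne]3s²3p³.
Approximate IE_3 values (kJ/mol): O 5300, Al 2745, Cl 3822, Li 11815, Be 14849.
Hence IE_3: Al < Cl < O < Li < Be.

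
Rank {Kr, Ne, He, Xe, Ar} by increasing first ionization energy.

He is in period 1, group 18; Ne is in period 2, group 18; Ar is in period 3, group 18; Kr is in period 4, group 18; Xe is in period 5, group 18.
IE₁ increases left→right with effective nuclear charge and decreases top→bottom as the valence shell moves farther out.
All are in group 18, so first ionization energy increases up the group.
So from lowest to highest: Xe < Kr < Ar < Ne < He.

Xe < Kr < Ar < Ne < He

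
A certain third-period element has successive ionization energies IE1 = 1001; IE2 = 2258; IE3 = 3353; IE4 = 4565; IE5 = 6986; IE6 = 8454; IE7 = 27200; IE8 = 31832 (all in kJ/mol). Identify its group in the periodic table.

Group 16

Look for the largest jump between consecutive ionization energies: IE7/IE6 ≈ 3.2, far larger than any earlier ratio.
That jump marks the point where a core electron is being removed. So the atom has 6 valence electrons.
A main-group element with 6 valence electrons is in group 16.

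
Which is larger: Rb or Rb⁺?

Rb

Forming Rb⁺ removes 1 electron from Rb. Fewer electrons for the same nuclear charge means less shielding and a higher Z_eff on the remaining electrons, and for main-group metals the entire outer shell is lost.
A cation is smaller than its parent atom: Rb⁺ < Rb.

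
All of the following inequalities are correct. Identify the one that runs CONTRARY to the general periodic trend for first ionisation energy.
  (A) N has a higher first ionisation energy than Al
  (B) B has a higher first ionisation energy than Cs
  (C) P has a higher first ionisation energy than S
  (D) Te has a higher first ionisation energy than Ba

(C)

The general trend: first ionisation energy increases across a period and decreases down a group.
(A) N (period 2, group 15) vs Al (period 3, group 13): the stated order agrees with the simple trend.
(B) B (period 2, group 13) vs Cs (period 6, group 1): the stated order agrees with the simple trend.
(C) P (period 3, group 15) vs S (period 3, group 16): the stated order contradicts the simple trend.
(D) Te (period 5, group 16) vs Ba (period 6, group 2): the stated order agrees with the simple trend.
The exception is (C): S (3p⁴) ionizes more easily than half-filled P (3p³) because the paired 3p electron in S is pushed out by e⁻–e⁻ repulsion.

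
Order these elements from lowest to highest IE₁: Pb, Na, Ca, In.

Na is in period 3, group 1; Ca is in period 4, group 2; In is in period 5, group 13; Pb is in period 6, group 14.
Removing the outermost electron gets harder across a period and easier down a group.
A diagonal step moves right (one effect) and down (the opposite effect) at once.
In > Na: period and group pull opposite ways; the across-period shift dominates (558 vs 496 kJ/mol).
Ca > In: period and group pull opposite ways; the down-group shift dominates (590 vs 558 kJ/mol).
Pb > Ca: the two effects oppose for this pair; the across-period effect wins (716 vs 590 kJ/mol).
Approximate values (kJ/mol): Na 496, Ca 590, In 558, Pb 716.
So from lowest to highest: Na < In < Ca < Pb.

Na < In < Ca < Pb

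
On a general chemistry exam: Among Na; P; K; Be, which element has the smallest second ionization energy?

The second ionization energy removes an electron from the +1 ion. For each element: Na⁺ is the bare [Ne] core; P⁺ still has 4 valence electrons; K⁺ is the bare [Ar] core; Be⁺ still has 1 valence electron.
Core electrons are held far more tightly than valence electrons, so K and Na top the IE_2 order.
Valence configurations: P⁺ [Ne]3s²3p², Be⁺ [He]2s¹.
The numbers (kJ/mol): Na 4562, P 1907, K 3052, Be 1757.
Putting it together, IE_2: Be < P < K < Na.

Be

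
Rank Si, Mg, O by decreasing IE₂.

O, Si, Mg

After 1 electron has been removed, what remains? Si⁺ still has 3 valence electrons; Mg⁺ still has 1 valence electron; O⁺ still has 5 valence electrons.
All are still removing valence electrons, so compare the +1 ions as you would atoms: IE_2 generally rises across a period (higher Z_eff) and falls down a group (larger shell), subject to the usual subshell exceptions.
Valence configurations: Si⁺ [Ne]3s²3p¹, Mg⁺ [Ne]3s¹, O⁺ [He]2s²2p³.
The numbers (kJ/mol): Si 1577, Mg 1451, O 3388.
So the second ionization energies run Mg < Si < O.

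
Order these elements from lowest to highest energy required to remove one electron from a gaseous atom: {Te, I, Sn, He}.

Sn, Te, I, He

He is in period 1, group 18; Sn is in period 5, group 14; Te is in period 5, group 16; I is in period 5, group 17.
First ionization energy rises across a period (greater Z_eff holds electrons more tightly) and falls down a group (valence electrons are farther from the nucleus).
Neither a single period nor a single group — weigh both effects.
Te > Sn: Te lies to the right of Sn in period 5, so the across-period effect alone puts Te higher.
I > Te: I lies to the right of Te in period 5, so the across-period effect alone puts I higher.
He > I: both effects reinforce here, so He is clearly the higher of the two.
Tabulated first ionization energy (kJ/mol): He 2372, Sn 709, Te 869, I 1008.
So from lowest to highest: Sn < Te < I < He.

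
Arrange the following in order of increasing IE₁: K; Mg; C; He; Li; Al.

K < Li < Al < Mg < C < He

He is in period 1, group 18; Li is in period 2, group 1; C is in period 2, group 14; Mg is in period 3, group 2; Al is in period 3, group 13; K is in period 4, group 1.
Across a period the outer electron is held more tightly (higher IE₁); down a group it sits in a higher shell, more shielded, and comes off more easily.
Neither a single period nor a single group — weigh both effects.
Li > K: Li sits above K in group 1, so the down-group effect alone puts Li higher.
Al > Li: period and group pull opposite ways; the across-period shift dominates (578 vs 520 kJ/mol).
Mg > Al: this pair runs against the simple trend — see the exception note.
C > Mg: relative to Mg, both the across-period and down-group shifts push C's first ionization energy up.
He > C: both effects reinforce here, so He is clearly the higher of the two.
Note the exception: Mg has a higher first ionization energy than Al, contrary to the simple trend — Al's single 3p electron is easier to remove than one from Mg's filled 3s².
Tabulated first ionization energy (kJ/mol): He 2372, Li 520, C 1086, Mg 738, Al 578, K 419.
So from lowest to highest: K < Li < Al < Mg < C < He.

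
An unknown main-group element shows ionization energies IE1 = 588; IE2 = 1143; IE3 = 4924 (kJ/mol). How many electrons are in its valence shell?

2

Look for the largest jump between consecutive ionization energies: IE3/IE2 ≈ 4.3, far larger than any earlier ratio.
That jump marks the point where a core electron is being removed. So the atom has 2 valence electrons.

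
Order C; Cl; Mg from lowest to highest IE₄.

IE_4 is the cost of taking one more electron from the +3 cation: C³⁺ still has 1 valence electron; Cl³⁺ still has 4 valence electrons; Mg³⁺ is already 1 electron into the core.
Pulling an electron out of a noble-gas core costs far more than removing a remaining valence electron, so Mg sits at the high end of IE_4.
Valence configurations: C³⁺ [He]2s¹, Cl³⁺ [Ne]3s²3p².
The numbers (kJ/mol): C 6223, Cl 5159, Mg 10543.
Overall IE_4 order: Cl < C < Mg.

Cl < C < Mg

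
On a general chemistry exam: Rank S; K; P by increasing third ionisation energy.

After 2 electrons have been removed, what remains? S²⁺ still has 4 valence electrons; K²⁺ is already 1 electron into the core; P²⁺ still has 3 valence electrons.
Pulling an electron out of a noble-gas core costs far more than removing a remaining valence electron, so K sits at the high end of IE_3.
Valence configurations: S²⁺ [Ne]3s²3p², P²⁺ [Ne]3s²3p¹.
Approximate IE_3 values (kJ/mol): S 3357, K 4420, P 2914.
So the third ionization energies run P < S < K.

P < S < K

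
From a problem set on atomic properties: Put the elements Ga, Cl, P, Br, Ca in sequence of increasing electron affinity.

Ca < Ga < P < Br < Cl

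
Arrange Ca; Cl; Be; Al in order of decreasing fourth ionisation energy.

Consider each +3 ion: Ca³⁺ is already 1 electron into the core; Cl³⁺ still has 4 valence electrons; Be³⁺ is already 1 electron into the core; Al³⁺ is the bare [Ne] core.
Core electrons are held far more tightly than valence electrons, so Ca, Al and Be top the IE_4 order.
Approximate IE_4 values (kJ/mol): Ca 6491, Cl 5159, Be 21007, Al 11577.
Overall IE_4 order: Cl < Ca < Al < Be.

Be > Al > Ca > Cl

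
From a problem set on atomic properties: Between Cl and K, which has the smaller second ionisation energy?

After 1 electron has been removed, what remains? Cl⁺ still has 6 valence electrons; K⁺ is the bare [Ar] core.
Core electrons are held far more tightly than valence electrons, so K tops the IE_2 order.
The numbers (kJ/mol): Cl 2298, K 3052.
Overall IE_2 order: Cl < K.

Cl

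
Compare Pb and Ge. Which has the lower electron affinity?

Ge is in period 4, group 14; Pb is in period 6, group 14.
Electron affinity generally becomes more exothermic across a period toward the halogens and less exothermic down a group.
All are in group 14, so electron affinity increases up the group.
So Pb has the lower electron affinity (Pb < Ge).

Pb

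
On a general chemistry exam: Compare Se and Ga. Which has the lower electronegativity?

Ga

Smaller atoms with higher effective nuclear charge are more electronegative.
All lie in period 4, so electronegativity increases left to right.
So Ga has the lower electronegativity (Ga < Se).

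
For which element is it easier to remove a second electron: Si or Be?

Si

IE_2 is the cost of taking one more electron from the +1 cation: Si⁺ still has 3 valence electrons; Be⁺ still has 1 valence electron.
All are still removing valence electrons, so compare the +1 ions as you would atoms: IE_2 generally rises across a period (higher Z_eff) and falls down a group (larger shell), subject to the usual subshell exceptions.
Valence configurations: Si⁺ [Ne]3s²3p¹, Be⁺ [He]2s¹.
Tabulated IE_2 (kJ/mol): Si 1577, Be 1757.
Putting it together, IE_2: Si < Be.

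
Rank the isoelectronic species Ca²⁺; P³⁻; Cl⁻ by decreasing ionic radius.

All of these have 18 electrons, so size is governed by nuclear charge alone: the more protons, the stronger the pull on the same electron cloud, and the smaller the ion.
Nuclear charges: Ca²⁺ (Z=20), Cl⁻ (Z=17), P³⁻ (Z=15).
Largest to smallest: P³⁻ > Cl⁻ > Ca²⁺.

P³⁻ > Cl⁻ > Ca²⁺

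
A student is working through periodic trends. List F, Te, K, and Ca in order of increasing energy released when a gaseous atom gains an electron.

EA tends to increase across a period and decrease down a group, though the pattern is less regular than for IE or radius.
Here both period and group differ, so the two effects have to be weighed against each other.
K > Ca: this pair runs against the simple trend — see the exception note.
Te > K: the two effects oppose for this pair; the across-period effect wins (190 vs 48 kJ/mol).
F > Te: relative to Te, both the across-period and down-group shifts push F's electron affinity up.
Note the exception: K has a higher electron affinity than Ca, contrary to the simple trend — adding an electron to Ca (ns²) has to open a new, higher-energy np subshell, which is unfavourable.
For reference (kJ/mol): F 328, K 48, Ca 2, Te 190.
So from lowest to highest: Ca < K < Te < F.

Ca, K, Te, F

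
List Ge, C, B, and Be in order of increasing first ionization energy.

Ge < B < Be < C

Be is in period 2, group 2; B is in period 2, group 13; C is in period 2, group 14; Ge is in period 4, group 14.
Across a period the outer electron is held more tightly (higher IE₁); down a group it sits in a higher shell, more shielded, and comes off more easily.
These span different periods and groups, so the two trends combine.
B > Ge: the two effects oppose for this pair; the down-group effect wins (801 vs 762 kJ/mol).
Be > B: this pair runs against the simple trend — see the exception note.
C > Be: both are in period 2; the period trend gives C the larger value.
Note the exception: Be has a higher first ionization energy than B, contrary to the simple trend — removing B's lone 2p electron is easier than breaking Be's filled 2s².
Tabulated first ionization energy (kJ/mol): Be 900, B 801, C 1086, Ge 762.
So from lowest to highest: Ge < B < Be < C.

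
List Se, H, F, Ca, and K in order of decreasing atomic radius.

K > Ca > Se > F > H

H is in period 1, group 1; F is in period 2, group 17; K is in period 4, group 1; Ca is in period 4, group 2; Se is in period 4, group 16.
Across a period the added protons contract the valence shell; down a group each new principal shell makes the atom larger.
Neither a single period nor a single group — weigh both effects.
F > H: the two effects oppose for this pair; the down-group effect wins (64 vs 32 pm).
Se > F: relative to F, both the across-period and down-group shifts push Se's atomic radius up.
Ca > Se: Ca lies to the left of Se in period 4, so the across-period effect alone puts Ca larger.
K > Ca: both are in period 4; the period trend gives K the larger value.
Approximate values (pm): H 32, F 64, K 196, Ca 171, Se 116.
So from largest to smallest: K > Ca > Se > F > H.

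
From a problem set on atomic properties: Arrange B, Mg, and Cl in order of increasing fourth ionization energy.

The fourth ionization energy removes an electron from the +3 ion. For each element: B³⁺ is the bare [He] core; Mg³⁺ is already 1 electron into the core; Cl³⁺ still has 4 valence electrons.
Breaking into a closed-shell core is much more expensive than removing a leftover valence electron — Mg and B have the largest IE_4 here.
Tabulated IE_4 (kJ/mol): B 25026, Mg 10543, Cl 5159.
So the fourth ionization energies run Cl < Mg < B.

Cl < Mg < B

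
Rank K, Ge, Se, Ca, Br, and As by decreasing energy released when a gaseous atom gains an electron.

K is in period 4, group 1; Ca is in period 4, group 2; Ge is in period 4, group 14; As is in period 4, group 15; Se is in period 4, group 16; Br is in period 4, group 17.
Electron affinity generally becomes more exothermic across a period toward the halogens and less exothermic down a group.
All lie in period 4; the across-period trend (electron affinity increases left to right) applies, with the exception below.
Note the exception: K has a higher electron affinity than Ca, contrary to the simple trend — adding an electron to Ca (ns²) has to open a new, higher-energy np subshell, which is unfavourable.
Note the exception: Ge has a higher electron affinity than As, contrary to the simple trend — adding an electron to As's half-filled 4p³ is unfavourable, so Ge (4p²) has the more exothermic EA.
Tabulated electron affinity (kJ/mol): K 48, Ca 2, Ge 119, As 78, Se 195, Br 325.
So from highest to lowest: Br > Se > Ge > As > K > Ca.

Br > Se > Ge > As > K > Ca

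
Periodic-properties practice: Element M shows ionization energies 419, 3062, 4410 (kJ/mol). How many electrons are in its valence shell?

1

Look for the largest jump between consecutive ionization energies: IE2/IE1 ≈ 7.3, far larger than any earlier ratio.
That jump marks the point where a core electron is being removed. So the atom has 1 valence electron.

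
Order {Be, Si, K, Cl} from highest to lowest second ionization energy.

K > Cl > Be > Si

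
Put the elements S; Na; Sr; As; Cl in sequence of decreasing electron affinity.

Na is in period 3, group 1; S is in period 3, group 16; Cl is in period 3, group 17; As is in period 4, group 15; Sr is in period 5, group 2.
Adding an electron releases more energy for atoms nearer the top right (short of the noble gases).
Neither a single period nor a single group — weigh both effects.
Na > Sr: the two effects oppose for this pair; the down-group effect wins (53 vs 5 kJ/mol).
As > Na: the two effects oppose for this pair; the across-period effect wins (78 vs 53 kJ/mol).
S > As: both effects reinforce here, so S is clearly the higher of the two.
Cl > S: both are in period 3; the period trend gives Cl the larger value.
Tabulated electron affinity (kJ/mol): Na 53, S 200, Cl 349, As 78, Sr 5.
So from highest to lowest: Cl > S > As > Na > Sr.

Cl > S > As > Na > Sr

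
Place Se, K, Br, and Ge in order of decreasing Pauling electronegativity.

Br > Se > Ge > K

EN rises left→right (higher Z_eff, smaller atoms) and falls top→bottom (larger, more shielded atoms).
All lie in period 4, so electronegativity increases left to right.
So from highest to lowest: Br > Se > Ge > K.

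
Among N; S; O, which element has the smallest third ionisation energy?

After 2 electrons have been removed, what remains? N²⁺ still has 3 valence electrons; S²⁺ still has 4 valence electrons; O²⁺ still has 4 valence electrons.
All are still removing valence electrons, so compare the +2 ions as you would atoms: IE_3 generally rises across a period (higher Z_eff) and falls down a group (larger shell), subject to the usual subshell exceptions.
Valence configurations: N²⁺ [He]2s²2p¹, S²⁺ [Ne]3s²3p², O²⁺ [He]2s²2p².
Tabulated IE_3 (kJ/mol): N 4578, S 3357, O 5300.
Putting it together, IE_3: S < N < O.

S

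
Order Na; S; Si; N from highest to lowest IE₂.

Na, N, S, Si

The second ionization energy removes an electron from the +1 ion. For each element: Na⁺ is the bare [Ne] core; S⁺ still has 5 valence electrons; Si⁺ still has 3 valence electrons; N⁺ still has 4 valence electrons.
Pulling an electron out of a noble-gas core costs far more than removing a remaining valence electron, so Na sits at the high end of IE_2.
Valence configurations: S⁺ [Ne]3s²3p³, Si⁺ [Ne]3s²3p¹, N⁺ [He]2s²2p².
The numbers (kJ/mol): Na 4562, S 2252, Si 1577, N 2856.
Putting it together, IE_2: Si < S < N < Na.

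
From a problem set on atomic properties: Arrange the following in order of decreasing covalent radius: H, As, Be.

As > Be > H

H is in period 1, group 1; Be is in period 2, group 2; As is in period 4, group 15.
Across a period the added protons contract the valence shell; down a group each new principal shell makes the atom larger.
Here both period and group differ, so the two effects have to be weighed against each other.
Be > H: the two effects oppose for this pair; the down-group effect wins (102 vs 32 pm).
As > Be: period and group pull opposite ways; the down-group shift dominates (121 vs 102 pm).
Approximate values (pm): H 32, Be 102, As 121.
So from largest to smallest: As > Be > H.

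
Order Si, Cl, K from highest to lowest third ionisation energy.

K > Cl > Si

IE_3 is the cost of taking one more electron from the +2 cation: Si²⁺ still has 2 valence electrons; Cl²⁺ still has 5 valence electrons; K²⁺ is already 1 electron into the core.
Core electrons are held far more tightly than valence electrons, so K tops the IE_3 order.
Valence configurations: Si²⁺ [Ne]3s², Cl²⁺ [Ne]3s²3p³.
The numbers (kJ/mol): Si 3232, Cl 3822, K 4420.
So the third ionization energies run Si < Cl < K.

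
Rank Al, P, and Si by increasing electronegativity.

Al is in period 3, group 13; Si is in period 3, group 14; P is in period 3, group 15.
Smaller atoms with higher effective nuclear charge are more electronegative.
All lie in period 3, so electronegativity increases left to right.
So from lowest to highest: Al < Si < P.

Al, Si, P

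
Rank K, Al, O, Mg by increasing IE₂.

After 1 electron has been removed, what remains? K⁺ is the bare [Ar] core; Al⁺ still has 2 valence electrons; O⁺ still has 5 valence electrons; Mg⁺ still has 1 valence electron.
Usually core removal costs more than valence removal, but here the competition is close: a tightly held n=2 valence electron can cost more to remove than an n=3 core electron, so the actual values have to decide it.
Valence configurations: Al⁺ [Ne]3s², O⁺ [He]2s²2p³, Mg⁺ [Ne]3s¹.
Tabulated IE_2 (kJ/mol): K 3052, Al 1817, O 3388, Mg 1451.
Putting it together, IE_2: Mg < Al < K < O.

Mg < Al < K < O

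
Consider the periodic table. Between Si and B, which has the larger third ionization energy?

B

The third ionization energy removes an electron from the +2 ion. For each element: Si²⁺ still has 2 valence electrons; B²⁺ still has 1 valence electron.
All are still removing valence electrons, so compare the +2 ions as you would atoms: IE_3 generally rises across a period (higher Z_eff) and falls down a group (larger shell), subject to the usual subshell exceptions.
Valence configurations: Si²⁺ [Ne]3s², B²⁺ [He]2s¹.
Tabulated IE_3 (kJ/mol): Si 3232, B 3660.
Overall IE_3 order: Si < B.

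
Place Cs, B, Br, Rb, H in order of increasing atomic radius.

H < B < Br < Rb < Cs

H is in period 1, group 1; B is in period 2, group 13; Br is in period 4, group 17; Rb is in period 5, group 1; Cs is in period 6, group 1.
Atomic radius shrinks across a period as nuclear charge pulls the same shell inward, and grows down a group as new shells are added.
Neither a single period nor a single group — weigh both effects.
B > H: the two effects oppose for this pair; the down-group effect wins (85 vs 32 pm).
Br > B: period and group pull opposite ways; the down-group shift dominates (114 vs 85 pm).
Rb > Br: relative to Br, both the across-period and down-group shifts push Rb's atomic radius up.
Cs > Rb: they share group 1; the group trend gives Cs the larger value.
Approximate values (pm): H 32, B 85, Br 114, Rb 210, Cs 232.
So from smallest to largest: H < B < Br < Rb < Cs.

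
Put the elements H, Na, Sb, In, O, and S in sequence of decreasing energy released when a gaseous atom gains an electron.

S > O > Sb > H > Na > In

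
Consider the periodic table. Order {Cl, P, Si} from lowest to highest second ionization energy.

The second ionization energy removes an electron from the +1 ion. For each element: Cl⁺ still has 6 valence electrons; P⁺ still has 4 valence electrons; Si⁺ still has 3 valence electrons.
All are still removing valence electrons, so compare the +1 ions as you would atoms: IE_2 generally rises across a period (higher Z_eff) and falls down a group (larger shell), subject to the usual subshell exceptions.
Valence configurations: Cl⁺ [Ne]3s²3p⁴, P⁺ [Ne]3s²3p², Si⁺ [Ne]3s²3p¹.
Approximate IE_2 values (kJ/mol): Cl 2298, P 1907, Si 1577.
Overall IE_2 order: Si < P < Cl.

Si < P < Cl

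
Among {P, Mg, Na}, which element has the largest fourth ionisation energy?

After 3 electrons have been removed, what remains? P³⁺ still has 2 valence electrons; Mg³⁺ is already 1 electron into the core; Na³⁺ is already 2 electrons into the core.
Pulling an electron out of a noble-gas core costs far more than removing a remaining valence electron, so Na and Mg sit at the high end of IE_4.
The numbers (kJ/mol): P 4964, Mg 10543, Na 9543.
Hence IE_4: P < Na < Mg.

Mg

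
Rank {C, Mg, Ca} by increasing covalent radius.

C < Mg < Ca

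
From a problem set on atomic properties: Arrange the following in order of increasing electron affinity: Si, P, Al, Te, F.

Al < P < Si < Te < F

Adding an electron releases more energy for atoms nearer the top right (short of the noble gases).
Neither a single period nor a single group — weigh both effects.
P > Al: P lies to the right of Al in period 3, so the across-period effect alone puts P higher.
Si > P: this pair runs against the simple trend — see the exception note.
Te > Si: the two effects oppose for this pair; the across-period effect wins (190 vs 134 kJ/mol).
F > Te: relative to Te, both the across-period and down-group shifts push F's electron affinity up.
Note the exception: Si has a higher electron affinity than P, contrary to the simple trend — adding an electron to P's half-filled 3p³ is unfavourable, so Si (3p²) has the more exothermic EA.
Tabulated electron affinity (kJ/mol): F 328, Al 42, Si 134, P 72, Te 190.
So from lowest to highest: Al < P < Si < Te < F.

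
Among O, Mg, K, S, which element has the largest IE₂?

IE_2 is the cost of taking one more electron from the +1 cation: O⁺ still has 5 valence electrons; Mg⁺ still has 1 valence electron; K⁺ is the bare [Ar] core; S⁺ still has 5 valence electrons.
Usually core removal costs more than valence removal, but here the competition is close: a tightly held n=2 valence electron can cost more to remove than an n=3 core electron, so the actual values have to decide it.
Valence configurations: O⁺ [He]2s²2p³, Mg⁺ [Ne]3s¹, S⁺ [Ne]3s²3p³.
The numbers (kJ/mol): O 3388, Mg 1451, K 3052, S 2252.
Putting it together, IE_2: Mg < S < K < O.

O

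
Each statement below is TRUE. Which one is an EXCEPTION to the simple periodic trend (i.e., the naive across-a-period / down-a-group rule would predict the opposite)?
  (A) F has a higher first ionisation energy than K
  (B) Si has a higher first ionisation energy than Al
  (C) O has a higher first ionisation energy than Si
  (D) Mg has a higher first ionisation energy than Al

(D)

The general trend: first ionisation energy increases across a period and decreases down a group.
(A) F (period 2, group 17) vs K (period 4, group 1): the stated order agrees with the simple trend.
(B) Si (period 3, group 14) vs Al (period 3, group 13): the stated order agrees with the simple trend.
(C) O (period 2, group 16) vs Si (period 3, group 14): the stated order agrees with the simple trend.
(D) Mg (period 3, group 2) vs Al (period 3, group 13): the stated order contradicts the simple trend.
The exception is (D): Al's single 3p electron is easier to remove than one from Mg's filled 3s².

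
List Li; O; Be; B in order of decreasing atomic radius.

Li > Be > B > O

Li is in period 2, group 1; Be is in period 2, group 2; B is in period 2, group 13; O is in period 2, group 16.
Radius decreases left→right (rising Z_eff, same n) and increases top→bottom (higher n).
All lie in period 2, so atomic radius increases right to left.
So from largest to smallest: Li > Be > B > O.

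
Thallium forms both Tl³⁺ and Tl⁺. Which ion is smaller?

Both ions have Z = 81 protons, but Tl³⁺ has lost more electrons, so its remaining electrons feel a larger effective nuclear charge per electron and are pulled in more tightly.
Higher positive charge → smaller ion, so Tl⁺ > Tl³⁺.

Tl³⁺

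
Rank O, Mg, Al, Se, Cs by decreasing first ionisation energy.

Removing the outermost electron gets harder across a period and easier down a group.
These span different periods and groups, so the two trends combine.
Al > Cs: both effects reinforce here, so Al is clearly the higher of the two.
Mg > Al: this pair runs against the simple trend — see the exception note.
Se > Mg: period and group pull opposite ways; the across-period shift dominates (941 vs 738 kJ/mol).
O > Se: they share group 16; the group trend gives O the larger value.
Note the exception: Mg has a higher first ionization energy than Al, contrary to the simple trend — Al's single 3p electron is easier to remove than one from Mg's filled 3s².
Tabulated first ionization energy (kJ/mol): O 1314, Mg 738, Al 578, Se 941, Cs 376.
So from highest to lowest: O > Se > Mg > Al > Cs.

O > Se > Mg > Al > Cs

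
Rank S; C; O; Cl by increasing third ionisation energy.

S < Cl < C < O

After 2 electrons have been removed, what remains? S²⁺ still has 4 valence electrons; C²⁺ still has 2 valence electrons; O²⁺ still has 4 valence electrons; Cl²⁺ still has 5 valence electrons.
All are still removing valence electrons, so compare the +2 ions as you would atoms: IE_3 generally rises across a period (higher Z_eff) and falls down a group (larger shell), subject to the usual subshell exceptions.
Valence configurations: S²⁺ [Ne]3s²3p², C²⁺ [He]2s², O²⁺ [He]2s²2p², Cl²⁺ [Ne]3s²3p³.
The numbers (kJ/mol): S 3357, C 4620, O 5300, Cl 3822.
Hence IE_3: S < Cl < C < O.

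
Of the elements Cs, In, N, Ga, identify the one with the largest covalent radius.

Cs

Atomic radius shrinks across a period as nuclear charge pulls the same shell inward, and grows down a group as new shells are added.
Neither a single period nor a single group — weigh both effects.
Ga > N: both effects reinforce here, so Ga is clearly the larger of the two.
In > Ga: In sits below Ga in group 13, so the down-group effect alone puts In larger.
Cs > In: both effects reinforce here, so Cs is clearly the larger of the two.
Tabulated atomic radius (pm): N 71, Ga 124, In 142, Cs 232.
The largest covalent radius among these belongs to Cs.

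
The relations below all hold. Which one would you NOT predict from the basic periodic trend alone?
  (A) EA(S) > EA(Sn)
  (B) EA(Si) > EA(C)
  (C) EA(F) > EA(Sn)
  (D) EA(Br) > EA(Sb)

The general trend: electron affinity increases across a period and decreases down a group.
(A) S (period 3, group 16) vs Sn (period 5, group 14): the stated order agrees with the simple trend.
(B) Si (period 3, group 14) vs C (period 2, group 14): the stated order contradicts the simple trend.
(C) F (period 2, group 17) vs Sn (period 5, group 14): the stated order agrees with the simple trend.
(D) Br (period 4, group 17) vs Sb (period 5, group 15): the stated order agrees with the simple trend.
The exception is (B): Si's larger, more diffuse 3p orbitals accept an added electron slightly more readily than C's compact 2p.

(B)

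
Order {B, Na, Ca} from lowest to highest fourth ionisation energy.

Ca, Na, B

After 3 electrons have been removed, what remains? B³⁺ is the bare [He] core; Na³⁺ is already 2 electrons into the core; Ca³⁺ is already 1 electron into the core.
All of these are removing an electron from a noble-gas core or deeper; the smaller core (lower principal quantum number) is held far more tightly, and within a period the higher nuclear charge binds the same core more tightly.
Approximate IE_4 values (kJ/mol): B 25026, Na 9543, Ca 6491.
So the fourth ionization energies run Ca < Na < B.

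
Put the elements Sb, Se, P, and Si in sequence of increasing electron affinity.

Si is in period 3, group 14; P is in period 3, group 15; Se is in period 4, group 16; Sb is in period 5, group 15.
EA tends to increase across a period and decrease down a group, though the pattern is less regular than for IE or radius.
These span different periods and groups, so the two trends combine.
Sb > P: this pair runs against the simple trend — see the exception note.
Si > Sb: period and group pull opposite ways; the down-group shift dominates (134 vs 103 kJ/mol).
Se > Si: the two effects oppose for this pair; the across-period effect wins (195 vs 134 kJ/mol).
Note the exception: Sb has a higher electron affinity than P, contrary to the simple trend — both are half-filled np³, but the pairing/repulsion penalty for the added electron shrinks as the p orbitals become larger and more diffuse down the group, and for Sb that outweighs the weaker nuclear attraction.
Note the exception: Si has a higher electron affinity than P, contrary to the simple trend — adding an electron to P's half-filled 3p³ is unfavourable, so Si (3p²) has the more exothermic EA.
Tabulated electron affinity (kJ/mol): Si 134, P 72, Se 195, Sb 103.
So from lowest to highest: P < Sb < Si < Se.

P < Sb < Si < Se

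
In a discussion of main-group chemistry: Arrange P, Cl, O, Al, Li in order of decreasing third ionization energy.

Li > O > Cl > P > Al

Consider each +2 ion: P²⁺ still has 3 valence electrons; Cl²⁺ still has 5 valence electrons; O²⁺ still has 4 valence electrons; Al²⁺ still has 1 valence electron; Li²⁺ is already 1 electron into the core.
Breaking into a closed-shell core is much more expensive than removing a leftover valence electron — Li has the largest IE_3 here.
Valence configurations: P²⁺ [Ne]3s²3p¹, Cl²⁺ [Ne]3s²3p³, O²⁺ [He]2s²2p², Al²⁺ [Ne]3s¹.
Tabulated IE_3 (kJ/mol): P 2914, Cl 3822, O 5300, Al 2745, Li 11815.
Overall IE_3 order: Al < P < Cl < O < Li.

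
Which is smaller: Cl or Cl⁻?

Cl

Forming Cl⁻ adds 1 electron to Cl. More electron–electron repulsion in the same shell, with unchanged nuclear charge, lets the cloud expand.
An anion is larger than its parent atom: Cl⁻ > Cl.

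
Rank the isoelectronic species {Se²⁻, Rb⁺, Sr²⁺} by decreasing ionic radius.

Se²⁻, Rb⁺, Sr²⁺

All of these have 36 electrons, so size is governed by nuclear charge alone: the more protons, the stronger the pull on the same electron cloud, and the smaller the ion.
Nuclear charges: Sr²⁺ (Z=38), Rb⁺ (Z=37), Se²⁻ (Z=34).
Largest to smallest: Se²⁻ > Rb⁺ > Sr²⁺.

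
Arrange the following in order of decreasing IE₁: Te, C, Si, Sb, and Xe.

C is in period 2, group 14; Si is in period 3, group 14; Sb is in period 5, group 15; Te is in period 5, group 16; Xe is in period 5, group 18.
First ionization energy rises across a period (greater Z_eff holds electrons more tightly) and falls down a group (valence electrons are farther from the nucleus).
These span different periods and groups, so the two trends combine.
Sb > Si: the two effects oppose for this pair; the across-period effect wins (831 vs 786 kJ/mol).
Te > Sb: Te lies to the right of Sb in period 5, so the across-period effect alone puts Te higher.
C > Te: the two effects oppose for this pair; the down-group effect wins (1086 vs 869 kJ/mol).
Xe > C: period and group pull opposite ways; the across-period shift dominates (1170 vs 1086 kJ/mol).
Approximate values (kJ/mol): C 1086, Si 786, Sb 831, Te 869, Xe 1170.
So from highest to lowest: Xe > C > Te > Sb > Si.

Xe, C, Te, Sb, Si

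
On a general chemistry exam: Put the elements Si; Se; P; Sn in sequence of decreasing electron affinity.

Se > Si > Sn > P

Si is in period 3, group 14; P is in period 3, group 15; Se is in period 4, group 16; Sn is in period 5, group 14.
Atoms with high Z_eff and room in the valence shell (especially the halogens) have the most exothermic electron affinities.
Neither a single period nor a single group — weigh both effects.
Sn > P: this pair runs against the simple trend — see the exception note.
Si > Sn: they share group 14; the group trend gives Si the larger value.
Se > Si: the two effects oppose for this pair; the across-period effect wins (195 vs 134 kJ/mol).
Note the exception: Sn has a higher electron affinity than P, contrary to the simple trend — adding an electron to P's half-filled np³ subshell costs electron-pairing energy.
Note the exception: Si has a higher electron affinity than P, contrary to the simple trend — adding an electron to P's half-filled 3p³ is unfavourable, so Si (3p²) has the more exothermic EA.
Approximate values (kJ/mol): Si 134, P 72, Se 195, Sn 107.
So from highest to lowest: Se > Si > Sn > P.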